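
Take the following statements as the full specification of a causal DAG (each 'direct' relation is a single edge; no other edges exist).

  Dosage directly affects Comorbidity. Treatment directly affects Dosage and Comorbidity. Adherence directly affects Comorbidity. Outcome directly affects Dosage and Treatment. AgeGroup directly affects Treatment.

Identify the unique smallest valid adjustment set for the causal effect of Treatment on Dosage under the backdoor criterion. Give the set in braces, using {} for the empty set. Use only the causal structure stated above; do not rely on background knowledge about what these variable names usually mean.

{Outcome}

Variables eligible for adjustment (non-descendants of Treatment, excluding Treatment and Dosage): {Adherence, AgeGroup, Outcome}.
Backdoor paths from Treatment to Dosage:
  P1: Treatment <- Outcome -> Dosage
The empty set is not sufficient: P1 (Treatment <- Outcome -> Dosage) has no collider blocking it and no conditioned non-collider, so it is open.
Try {Outcome}:
  P1: blocked at fork node Outcome ∈ conditioning set.
{Outcome} contains no descendant of Treatment and blocks every backdoor path.
No other singleton works — e.g. {AgeGroup} leaves P1 open — so {Outcome} is the unique smallest valid adjustment set.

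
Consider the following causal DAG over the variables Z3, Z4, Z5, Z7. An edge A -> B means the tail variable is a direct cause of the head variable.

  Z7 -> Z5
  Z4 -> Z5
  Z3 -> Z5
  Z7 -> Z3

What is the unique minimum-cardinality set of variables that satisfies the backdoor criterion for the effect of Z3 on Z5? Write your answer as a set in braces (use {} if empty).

{Z7}

Variables eligible for adjustment (non-descendants of Z3, excluding Z3 and Z5): {Z4, Z7}.
Backdoor paths from Z3 to Z5:
  P1: Z3 <- Z7 -> Z5
The empty set is not sufficient: P1 (Z3 <- Z7 -> Z5) has no collider blocking it and no conditioned non-collider, so it is open.
Try {Z7}:
  P1: blocked at fork node Z7 ∈ conditioning set.
{Z7} contains no descendant of Z3 and blocks every backdoor path.
No other singleton works — e.g. {Z4} leaves P1 open — so {Z7} is the unique smallest valid adjustment set.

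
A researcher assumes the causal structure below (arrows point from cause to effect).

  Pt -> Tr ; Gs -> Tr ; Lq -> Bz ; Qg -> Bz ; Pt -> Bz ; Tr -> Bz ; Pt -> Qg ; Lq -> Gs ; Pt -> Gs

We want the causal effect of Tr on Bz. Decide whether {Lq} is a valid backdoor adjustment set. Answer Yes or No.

No

Backdoor paths from Tr to Bz (paths whose first edge points into Tr):
  P1: Tr <- Pt -> Gs <- Lq -> Bz
  P2: Tr <- Pt -> Qg -> Bz
  P3: Tr <- Pt -> Bz
  P4: Tr <- Gs <- Lq -> Bz
  P5: Tr <- Gs <- Pt -> Qg -> Bz
  P6: Tr <- Gs <- Pt -> Bz
Condition 1 (no descendant of Tr in the set): holds — descendants of Tr are {Bz}; none are in {Lq}.
Condition 2 (every backdoor path blocked by {Lq}):
  P1: blocked at collider Gs (neither it nor any descendant is in the conditioning set).
  P2: open — no interior node is in the conditioning set.
  P3: open — no interior node is in the conditioning set.
  P4: blocked at fork node Lq ∈ conditioning set.
  P5: open — no interior node is in the conditioning set.
  P6: open — no interior node is in the conditioning set.
{Lq} does not satisfy the backdoor criterion.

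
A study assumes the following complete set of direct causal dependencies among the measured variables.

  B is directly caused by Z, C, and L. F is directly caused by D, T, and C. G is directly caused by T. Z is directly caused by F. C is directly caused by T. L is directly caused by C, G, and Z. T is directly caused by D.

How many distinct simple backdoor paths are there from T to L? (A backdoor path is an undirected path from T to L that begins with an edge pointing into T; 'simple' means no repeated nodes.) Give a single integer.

6

A backdoor path from T to L is any simple undirected path whose first edge points into T (i.e. leaves T via a parent).
Parents of T: {D}.
Enumerating:
  P1: T <- D -> F <- C -> L
  P2: T <- D -> F <- C -> B <- Z -> L
  P3: T <- D -> F <- C -> B <- L
  P4: T <- D -> F -> Z -> L
  P5: T <- D -> F -> Z -> B <- C -> L
  P6: T <- D -> F -> Z -> B <- L
That exhausts the simple backdoor paths. Count: 6.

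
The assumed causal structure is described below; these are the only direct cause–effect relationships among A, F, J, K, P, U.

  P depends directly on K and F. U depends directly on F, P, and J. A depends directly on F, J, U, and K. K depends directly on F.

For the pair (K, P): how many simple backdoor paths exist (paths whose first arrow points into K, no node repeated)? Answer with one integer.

4

A backdoor path from K to P is any simple undirected path whose first edge points into K (i.e. leaves K via a parent).
Parents of K: {F}.
Enumerating:
  P1: K <- F -> P
  P2: K <- F -> U <- P
  P3: K <- F -> A <- J -> U <- P
  P4: K <- F -> A <- U <- P
That exhausts the simple backdoor paths. Count: 4.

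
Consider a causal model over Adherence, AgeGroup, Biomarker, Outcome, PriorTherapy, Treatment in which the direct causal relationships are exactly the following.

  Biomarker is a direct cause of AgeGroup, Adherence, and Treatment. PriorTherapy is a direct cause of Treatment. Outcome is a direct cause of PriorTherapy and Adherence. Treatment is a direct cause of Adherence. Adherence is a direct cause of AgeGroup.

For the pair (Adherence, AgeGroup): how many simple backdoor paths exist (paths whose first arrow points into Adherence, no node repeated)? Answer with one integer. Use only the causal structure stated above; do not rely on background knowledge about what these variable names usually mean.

A backdoor path from Adherence to AgeGroup is any simple undirected path whose first edge points into Adherence (i.e. leaves Adherence via a parent).
Parents of Adherence: {Biomarker, Outcome, Treatment}.
Enumerating:
  P1: Adherence <- Outcome -> PriorTherapy -> Treatment <- Biomarker -> AgeGroup
  P2: Adherence <- Biomarker -> AgeGroup
  P3: Adherence <- Treatment <- Biomarker -> AgeGroup
That exhausts the simple backdoor paths. Count: 3.

3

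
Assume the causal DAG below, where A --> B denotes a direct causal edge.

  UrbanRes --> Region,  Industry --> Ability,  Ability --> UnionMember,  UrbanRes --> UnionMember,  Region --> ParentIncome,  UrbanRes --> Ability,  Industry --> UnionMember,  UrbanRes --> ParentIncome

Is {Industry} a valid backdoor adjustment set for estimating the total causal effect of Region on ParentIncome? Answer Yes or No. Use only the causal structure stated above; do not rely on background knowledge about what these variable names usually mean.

Backdoor paths from Region to ParentIncome (paths whose first edge points into Region):
  P1: Region <- UrbanRes -> ParentIncome
Condition 1 (no descendant of Region in the set): holds — descendants of Region are {ParentIncome}; none are in {Industry}.
Condition 2 (every backdoor path blocked by {Industry}):
  P1: open — no interior node is in the conditioning set.
{Industry} does not satisfy the backdoor criterion.

No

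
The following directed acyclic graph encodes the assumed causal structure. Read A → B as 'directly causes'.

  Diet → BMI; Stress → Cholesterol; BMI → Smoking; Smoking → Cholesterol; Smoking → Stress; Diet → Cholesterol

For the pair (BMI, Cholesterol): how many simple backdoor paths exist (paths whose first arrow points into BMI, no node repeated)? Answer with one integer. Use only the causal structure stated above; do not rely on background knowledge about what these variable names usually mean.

1

A backdoor path from BMI to Cholesterol is any simple undirected path whose first edge points into BMI (i.e. leaves BMI via a parent).
Parents of BMI: {Diet}.
Enumerating:
  P1: BMI <- Diet -> Cholesterol
That exhausts the simple backdoor paths. Count: 1.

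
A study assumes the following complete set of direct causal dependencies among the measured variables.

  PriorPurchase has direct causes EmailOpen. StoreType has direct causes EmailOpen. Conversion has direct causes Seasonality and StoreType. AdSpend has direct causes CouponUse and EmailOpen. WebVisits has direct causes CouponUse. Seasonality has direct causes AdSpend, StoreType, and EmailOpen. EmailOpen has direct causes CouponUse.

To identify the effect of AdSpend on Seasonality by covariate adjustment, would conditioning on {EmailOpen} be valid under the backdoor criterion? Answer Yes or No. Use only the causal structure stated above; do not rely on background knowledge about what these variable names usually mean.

Yes

Backdoor paths from AdSpend to Seasonality (paths whose first edge points into AdSpend):
  P1: AdSpend <- CouponUse -> EmailOpen -> StoreType -> Seasonality
  P2: AdSpend <- CouponUse -> EmailOpen -> StoreType -> Conversion <- Seasonality
  P3: AdSpend <- CouponUse -> EmailOpen -> Seasonality
  P4: AdSpend <- EmailOpen -> StoreType -> Seasonality
  P5: AdSpend <- EmailOpen -> StoreType -> Conversion <- Seasonality
  P6: AdSpend <- EmailOpen -> Seasonality
Condition 1 (no descendant of AdSpend in the set): holds — descendants of AdSpend are {Conversion, Seasonality}; none are in {EmailOpen}.
Condition 2 (every backdoor path blocked by {EmailOpen}):
  P1: blocked at chain node EmailOpen ∈ conditioning set.
  P2: blocked at chain node EmailOpen ∈ conditioning set.
  P3: blocked at chain node EmailOpen ∈ conditioning set.
  P4: blocked at fork node EmailOpen ∈ conditioning set.
  P5: blocked at fork node EmailOpen ∈ conditioning set.
  P6: blocked at fork node EmailOpen ∈ conditioning set.
{EmailOpen} satisfies the backdoor criterion.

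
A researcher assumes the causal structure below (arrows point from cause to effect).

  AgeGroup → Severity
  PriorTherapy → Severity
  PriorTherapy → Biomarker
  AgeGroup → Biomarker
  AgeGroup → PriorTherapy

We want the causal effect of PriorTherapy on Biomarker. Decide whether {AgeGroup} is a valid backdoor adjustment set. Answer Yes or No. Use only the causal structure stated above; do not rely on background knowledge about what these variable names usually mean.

Backdoor paths from PriorTherapy to Biomarker (paths whose first edge points into PriorTherapy):
  P1: PriorTherapy <- AgeGroup -> Biomarker
Condition 1 (no descendant of PriorTherapy in the set): holds — descendants of PriorTherapy are {Biomarker, Severity}; none are in {AgeGroup}.
Condition 2 (every backdoor path blocked by {AgeGroup}):
  P1: blocked at fork node AgeGroup ∈ conditioning set.
{AgeGroup} satisfies the backdoor criterion.

Yes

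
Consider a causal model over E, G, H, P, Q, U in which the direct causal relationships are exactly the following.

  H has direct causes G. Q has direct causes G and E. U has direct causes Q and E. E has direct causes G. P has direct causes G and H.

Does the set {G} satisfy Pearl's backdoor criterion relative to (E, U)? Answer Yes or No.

Backdoor paths from E to U (paths whose first edge points into E):
  P1: E <- G -> Q -> U
Condition 1 (no descendant of E in the set): holds — descendants of E are {Q, U}; none are in {G}.
Condition 2 (every backdoor path blocked by {G}):
  P1: blocked at fork node G ∈ conditioning set.
{G} satisfies the backdoor criterion.

Yes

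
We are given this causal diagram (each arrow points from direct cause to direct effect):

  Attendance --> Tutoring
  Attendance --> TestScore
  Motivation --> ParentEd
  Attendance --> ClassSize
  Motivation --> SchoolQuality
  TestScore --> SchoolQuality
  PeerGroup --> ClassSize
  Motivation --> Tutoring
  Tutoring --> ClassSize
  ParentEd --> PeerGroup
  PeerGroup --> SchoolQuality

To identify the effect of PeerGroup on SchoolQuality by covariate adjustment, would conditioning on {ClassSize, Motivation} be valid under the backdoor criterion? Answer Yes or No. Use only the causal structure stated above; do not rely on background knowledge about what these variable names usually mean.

Backdoor paths from PeerGroup to SchoolQuality (paths whose first edge points into PeerGroup):
  P1: PeerGroup <- ParentEd <- Motivation -> Tutoring <- Attendance -> TestScore -> SchoolQuality
  P2: PeerGroup <- ParentEd <- Motivation -> Tutoring -> ClassSize <- Attendance -> TestScore -> SchoolQuality
  P3: PeerGroup <- ParentEd <- Motivation -> SchoolQuality
Condition 1 (no descendant of PeerGroup in the set): FAILS — ClassSize is a descendant of PeerGroup.
Condition 2 (every backdoor path blocked by {ClassSize, Motivation}):
  P1: blocked at fork node Motivation ∈ conditioning set.
  P2: blocked at fork node Motivation ∈ conditioning set.
  P3: blocked at fork node Motivation ∈ conditioning set.
{ClassSize, Motivation} does not satisfy the backdoor criterion.

No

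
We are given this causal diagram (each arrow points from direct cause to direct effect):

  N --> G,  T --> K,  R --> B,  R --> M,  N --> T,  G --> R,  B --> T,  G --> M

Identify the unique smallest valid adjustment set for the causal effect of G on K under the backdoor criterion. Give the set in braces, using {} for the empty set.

Variables eligible for adjustment (non-descendants of G, excluding G and K): {N}.
Backdoor paths from G to K:
  P1: G <- N -> T -> K
The empty set is not sufficient: P1 (G <- N -> T -> K) has no collider blocking it and no conditioned non-collider, so it is open.
Try {N}:
  P1: blocked at fork node N ∈ conditioning set.
{N} contains no descendant of G and blocks every backdoor path.
{N} is the unique smallest valid adjustment set.

{N}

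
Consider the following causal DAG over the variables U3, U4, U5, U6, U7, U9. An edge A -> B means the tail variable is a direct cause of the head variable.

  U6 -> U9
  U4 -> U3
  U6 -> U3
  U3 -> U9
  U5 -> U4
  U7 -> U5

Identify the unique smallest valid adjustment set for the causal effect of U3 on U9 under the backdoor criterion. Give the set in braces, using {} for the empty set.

Variables eligible for adjustment (non-descendants of U3, excluding U3 and U9): {U4, U5, U6, U7}.
Backdoor paths from U3 to U9:
  P1: U3 <- U6 -> U9
The empty set is not sufficient: P1 (U3 <- U6 -> U9) has no collider blocking it and no conditioned non-collider, so it is open.
Try {U6}:
  P1: blocked at fork node U6 ∈ conditioning set.
{U6} contains no descendant of U3 and blocks every backdoor path.
No other singleton works — e.g. {U7} leaves P1 open — so {U6} is the unique smallest valid adjustment set.

{U6}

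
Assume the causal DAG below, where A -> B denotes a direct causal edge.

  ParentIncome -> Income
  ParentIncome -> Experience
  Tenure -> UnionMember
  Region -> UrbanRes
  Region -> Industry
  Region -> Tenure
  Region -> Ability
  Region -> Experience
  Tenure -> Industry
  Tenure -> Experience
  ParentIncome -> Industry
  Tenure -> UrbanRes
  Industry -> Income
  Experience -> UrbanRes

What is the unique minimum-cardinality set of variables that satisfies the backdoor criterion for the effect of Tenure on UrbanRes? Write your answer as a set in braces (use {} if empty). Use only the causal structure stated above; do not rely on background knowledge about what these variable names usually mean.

{Region}

Variables eligible for adjustment (non-descendants of Tenure, excluding Tenure and UrbanRes): {Ability, ParentIncome, Region}.
Backdoor paths from Tenure to UrbanRes:
  P1: Tenure <- Region -> Experience -> UrbanRes
  P2: Tenure <- Region -> UrbanRes
  P3: Tenure <- Region -> Industry <- ParentIncome -> Experience -> UrbanRes
  P4: Tenure <- Region -> Industry -> Income <- ParentIncome -> Experience -> UrbanRes
The empty set is not sufficient: P1 (Tenure <- Region -> Experience -> UrbanRes) has no collider blocking it and no conditioned non-collider, so it is open.
Try {Region}:
  P1: blocked at fork node Region ∈ conditioning set.
  P2: blocked at fork node Region ∈ conditioning set.
  P3: blocked at fork node Region ∈ conditioning set.
  P4: blocked at fork node Region ∈ conditioning set.
{Region} contains no descendant of Tenure and blocks every backdoor path.
No other singleton works — e.g. {Ability} leaves P1 open — so {Region} is the unique smallest valid adjustment set.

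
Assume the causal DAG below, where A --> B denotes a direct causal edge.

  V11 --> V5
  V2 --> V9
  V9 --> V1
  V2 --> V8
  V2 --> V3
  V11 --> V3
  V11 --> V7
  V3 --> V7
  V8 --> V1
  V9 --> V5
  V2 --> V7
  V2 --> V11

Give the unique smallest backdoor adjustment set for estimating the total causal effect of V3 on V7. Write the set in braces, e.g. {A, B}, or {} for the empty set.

Variables eligible for adjustment (non-descendants of V3, excluding V3 and V7): {V1, V11, V2, V5, V8, V9}.
Backdoor paths from V3 to V7:
  P1: V3 <- V2 -> V9 -> V5 <- V11 -> V7
  P2: V3 <- V2 -> V11 -> V7
  P3: V3 <- V2 -> V8 -> V1 <- V9 -> V5 <- V11 -> V7
  P4: V3 <- V2 -> V7
  P5: V3 <- V11 <- V2 -> V7
  P6: V3 <- V11 -> V5 <- V9 <- V2 -> V7
  P7: V3 <- V11 -> V5 <- V9 -> V1 <- V8 <- V2 -> V7
  P8: V3 <- V11 -> V7
The empty set is not sufficient: P2 (V3 <- V2 -> V11 -> V7) has no collider blocking it and no conditioned non-collider, so it is open.
Try {V11, V2}:
  P1: blocked at fork node V2 ∈ conditioning set.
  P2: blocked at fork node V2 ∈ conditioning set.
  P3: blocked at fork node V2 ∈ conditioning set.
  P4: blocked at fork node V2 ∈ conditioning set.
  P5: blocked at chain node V11 ∈ conditioning set.
  P6: blocked at fork node V11 ∈ conditioning set.
  P7: blocked at fork node V11 ∈ conditioning set.
  P8: blocked at fork node V11 ∈ conditioning set.
{V11, V2} contains no descendant of V3 and blocks every backdoor path.
Every element of {V11, V2} is needed (dropping V11 leaves P8 open; dropping V2 leaves P4 open), so no proper subset is valid.
Among all size-2 subsets of the eligible variables, only {V11, V2} blocks every backdoor path, so it is the unique smallest valid adjustment set.

{V11, V2}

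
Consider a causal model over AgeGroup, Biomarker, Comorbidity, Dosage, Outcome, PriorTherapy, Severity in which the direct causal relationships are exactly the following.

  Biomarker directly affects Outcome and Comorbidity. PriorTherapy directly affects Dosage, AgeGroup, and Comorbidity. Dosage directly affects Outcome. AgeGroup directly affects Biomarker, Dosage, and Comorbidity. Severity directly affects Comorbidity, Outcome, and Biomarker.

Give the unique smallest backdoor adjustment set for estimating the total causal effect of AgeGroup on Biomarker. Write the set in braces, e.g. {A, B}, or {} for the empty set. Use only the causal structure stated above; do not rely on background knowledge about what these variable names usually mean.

{}

Variables eligible for adjustment (non-descendants of AgeGroup, excluding AgeGroup and Biomarker): {PriorTherapy, Severity}.
Backdoor paths from AgeGroup to Biomarker:
  P1: AgeGroup <- PriorTherapy -> Dosage -> Outcome <- Severity -> Biomarker
  P2: AgeGroup <- PriorTherapy -> Dosage -> Outcome <- Severity -> Comorbidity <- Biomarker
  P3: AgeGroup <- PriorTherapy -> Dosage -> Outcome <- Biomarker
  P4: AgeGroup <- PriorTherapy -> Comorbidity <- Severity -> Biomarker
  P5: AgeGroup <- PriorTherapy -> Comorbidity <- Severity -> Outcome <- Biomarker
  P6: AgeGroup <- PriorTherapy -> Comorbidity <- Biomarker
Each backdoor path contains an unconditioned collider, so every path is already blocked with the empty conditioning set:
  P1: blocked at collider Outcome (neither it nor any descendant is in the conditioning set).
  P2: blocked at collider Outcome (neither it nor any descendant is in the conditioning set).
  P3: blocked at collider Outcome (neither it nor any descendant is in the conditioning set).
  P4: blocked at collider Comorbidity (neither it nor any descendant is in the conditioning set).
  P5: blocked at collider Comorbidity (neither it nor any descendant is in the conditioning set).
  P6: blocked at collider Comorbidity (neither it nor any descendant is in the conditioning set).
The empty set is therefore the unique smallest valid set.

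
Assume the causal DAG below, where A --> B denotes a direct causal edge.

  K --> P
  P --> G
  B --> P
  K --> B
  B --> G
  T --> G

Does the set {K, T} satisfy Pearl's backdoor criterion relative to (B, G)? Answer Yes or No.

Yes

Backdoor paths from B to G (paths whose first edge points into B):
  P1: B <- K -> P -> G
Condition 1 (no descendant of B in the set): holds — descendants of B are {G, P}; none are in {K, T}.
Condition 2 (every backdoor path blocked by {K, T}):
  P1: blocked at fork node K ∈ conditioning set.
{K, T} satisfies the backdoor criterion.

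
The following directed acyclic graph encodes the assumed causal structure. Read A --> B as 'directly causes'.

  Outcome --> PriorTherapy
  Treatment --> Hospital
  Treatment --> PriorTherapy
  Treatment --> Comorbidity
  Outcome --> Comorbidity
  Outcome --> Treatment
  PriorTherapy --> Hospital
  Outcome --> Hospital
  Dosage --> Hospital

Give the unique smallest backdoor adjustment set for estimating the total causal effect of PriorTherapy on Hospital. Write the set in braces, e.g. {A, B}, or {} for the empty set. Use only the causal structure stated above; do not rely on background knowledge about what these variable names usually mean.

{Outcome, Treatment}

Variables eligible for adjustment (non-descendants of PriorTherapy, excluding PriorTherapy and Hospital): {Comorbidity, Dosage, Outcome, Treatment}.
Backdoor paths from PriorTherapy to Hospital:
  P1: PriorTherapy <- Outcome -> Treatment -> Hospital
  P2: PriorTherapy <- Outcome -> Comorbidity <- Treatment -> Hospital
  P3: PriorTherapy <- Outcome -> Hospital
  P4: PriorTherapy <- Treatment <- Outcome -> Hospital
  P5: PriorTherapy <- Treatment -> Comorbidity <- Outcome -> Hospital
  P6: PriorTherapy <- Treatment -> Hospital
The empty set is not sufficient: P1 (PriorTherapy <- Outcome -> Treatment -> Hospital) has no collider blocking it and no conditioned non-collider, so it is open.
Try {Outcome, Treatment}:
  P1: blocked at fork node Outcome ∈ conditioning set.
  P2: blocked at fork node Outcome ∈ conditioning set.
  P3: blocked at fork node Outcome ∈ conditioning set.
  P4: blocked at chain node Treatment ∈ conditioning set.
  P5: blocked at fork node Treatment ∈ conditioning set.
  P6: blocked at fork node Treatment ∈ conditioning set.
{Outcome, Treatment} contains no descendant of PriorTherapy and blocks every backdoor path.
Every element of {Outcome, Treatment} is needed (dropping Outcome leaves P3 open; dropping Treatment leaves P6 open), so no proper subset is valid.
Among all size-2 subsets of the eligible variables, only {Outcome, Treatment} blocks every backdoor path, so it is the unique smallest valid adjustment set.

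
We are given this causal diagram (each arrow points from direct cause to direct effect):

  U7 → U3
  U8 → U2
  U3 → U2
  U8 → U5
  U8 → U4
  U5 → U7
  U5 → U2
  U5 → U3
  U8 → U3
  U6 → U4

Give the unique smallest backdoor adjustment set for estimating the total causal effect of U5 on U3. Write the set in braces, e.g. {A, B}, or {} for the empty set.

{U8}

Variables eligible for adjustment (non-descendants of U5, excluding U5 and U3): {U4, U6, U8}.
Backdoor paths from U5 to U3:
  P1: U5 <- U8 -> U3
  P2: U5 <- U8 -> U2 <- U3
The empty set is not sufficient: P1 (U5 <- U8 -> U3) has no collider blocking it and no conditioned non-collider, so it is open.
Try {U8}:
  P1: blocked at fork node U8 ∈ conditioning set.
  P2: blocked at fork node U8 ∈ conditioning set.
{U8} contains no descendant of U5 and blocks every backdoor path.
No other singleton works — e.g. {U6} leaves P1 open — so {U8} is the unique smallest valid adjustment set.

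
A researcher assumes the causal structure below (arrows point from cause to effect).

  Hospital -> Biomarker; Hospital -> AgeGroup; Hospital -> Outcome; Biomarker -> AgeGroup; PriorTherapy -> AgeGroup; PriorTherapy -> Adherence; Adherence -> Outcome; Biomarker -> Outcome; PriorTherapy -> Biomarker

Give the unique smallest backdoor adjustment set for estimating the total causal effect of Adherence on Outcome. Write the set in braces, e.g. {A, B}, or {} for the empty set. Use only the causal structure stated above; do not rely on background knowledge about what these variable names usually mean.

Variables eligible for adjustment (non-descendants of Adherence, excluding Adherence and Outcome): {AgeGroup, Biomarker, Hospital, PriorTherapy}.
Backdoor paths from Adherence to Outcome:
  P1: Adherence <- PriorTherapy -> Biomarker <- Hospital -> Outcome
  P2: Adherence <- PriorTherapy -> Biomarker -> Outcome
  P3: Adherence <- PriorTherapy -> Biomarker -> AgeGroup <- Hospital -> Outcome
  P4: Adherence <- PriorTherapy -> AgeGroup <- Hospital -> Biomarker -> Outcome
  P5: Adherence <- PriorTherapy -> AgeGroup <- Hospital -> Outcome
  P6: Adherence <- PriorTherapy -> AgeGroup <- Biomarker <- Hospital -> Outcome
  P7: Adherence <- PriorTherapy -> AgeGroup <- Biomarker -> Outcome
The empty set is not sufficient: P2 (Adherence <- PriorTherapy -> Biomarker -> Outcome) has no collider blocking it and no conditioned non-collider, so it is open.
Try {PriorTherapy}:
  P1: blocked at fork node PriorTherapy ∈ conditioning set.
  P2: blocked at fork node PriorTherapy ∈ conditioning set.
  P3: blocked at fork node PriorTherapy ∈ conditioning set.
  P4: blocked at fork node PriorTherapy ∈ conditioning set.
  P5: blocked at fork node PriorTherapy ∈ conditioning set.
  P6: blocked at fork node PriorTherapy ∈ conditioning set.
  P7: blocked at fork node PriorTherapy ∈ conditioning set.
{PriorTherapy} contains no descendant of Adherence and blocks every backdoor path.
No other singleton works — e.g. {Hospital} leaves P2 open — so {PriorTherapy} is the unique smallest valid adjustment set.

{PriorTherapy}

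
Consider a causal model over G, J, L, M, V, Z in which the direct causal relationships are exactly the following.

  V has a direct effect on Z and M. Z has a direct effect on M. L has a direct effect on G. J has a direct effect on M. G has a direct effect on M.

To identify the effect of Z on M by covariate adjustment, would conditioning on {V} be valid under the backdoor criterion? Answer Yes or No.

Backdoor paths from Z to M (paths whose first edge points into Z):
  P1: Z <- V -> M
Condition 1 (no descendant of Z in the set): holds — descendants of Z are {M}; none are in {V}.
Condition 2 (every backdoor path blocked by {V}):
  P1: blocked at fork node V ∈ conditioning set.
{V} satisfies the backdoor criterion.

Yes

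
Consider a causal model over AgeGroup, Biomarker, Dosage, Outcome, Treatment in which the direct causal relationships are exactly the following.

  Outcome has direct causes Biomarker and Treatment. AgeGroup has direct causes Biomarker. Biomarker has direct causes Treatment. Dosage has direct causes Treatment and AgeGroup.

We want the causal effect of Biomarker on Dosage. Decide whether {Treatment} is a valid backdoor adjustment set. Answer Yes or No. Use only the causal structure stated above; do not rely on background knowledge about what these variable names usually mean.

Yes

Backdoor paths from Biomarker to Dosage (paths whose first edge points into Biomarker):
  P1: Biomarker <- Treatment -> Dosage
Condition 1 (no descendant of Biomarker in the set): holds — descendants of Biomarker are {AgeGroup, Dosage, Outcome}; none are in {Treatment}.
Condition 2 (every backdoor path blocked by {Treatment}):
  P1: blocked at fork node Treatment ∈ conditioning set.
{Treatment} satisfies the backdoor criterion.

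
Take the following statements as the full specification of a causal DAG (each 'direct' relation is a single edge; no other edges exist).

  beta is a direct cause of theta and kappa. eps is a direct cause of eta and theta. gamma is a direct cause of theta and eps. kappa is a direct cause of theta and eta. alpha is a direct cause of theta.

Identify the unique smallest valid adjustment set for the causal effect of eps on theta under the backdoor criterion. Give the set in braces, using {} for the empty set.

{gamma}

Variables eligible for adjustment (non-descendants of eps, excluding eps and theta): {alpha, beta, gamma, kappa}.
Backdoor paths from eps to theta:
  P1: eps <- gamma -> theta
The empty set is not sufficient: P1 (eps <- gamma -> theta) has no collider blocking it and no conditioned non-collider, so it is open.
Try {gamma}:
  P1: blocked at fork node gamma ∈ conditioning set.
{gamma} contains no descendant of eps and blocks every backdoor path.
No other singleton works — e.g. {beta} leaves P1 open — so {gamma} is the unique smallest valid adjustment set.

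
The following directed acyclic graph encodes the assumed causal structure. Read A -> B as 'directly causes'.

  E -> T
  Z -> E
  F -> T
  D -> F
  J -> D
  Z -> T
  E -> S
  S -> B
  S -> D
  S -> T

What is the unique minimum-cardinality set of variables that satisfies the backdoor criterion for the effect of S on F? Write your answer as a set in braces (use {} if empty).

Variables eligible for adjustment (non-descendants of S, excluding S and F): {E, J, Z}.
Backdoor paths from S to F:
  P1: S <- E <- Z -> T <- F
  P2: S <- E -> T <- F
Each backdoor path contains an unconditioned collider, so every path is already blocked with the empty conditioning set:
  P1: blocked at collider T (neither it nor any descendant is in the conditioning set).
  P2: blocked at collider T (neither it nor any descendant is in the conditioning set).
The empty set is therefore the unique smallest valid set.

{}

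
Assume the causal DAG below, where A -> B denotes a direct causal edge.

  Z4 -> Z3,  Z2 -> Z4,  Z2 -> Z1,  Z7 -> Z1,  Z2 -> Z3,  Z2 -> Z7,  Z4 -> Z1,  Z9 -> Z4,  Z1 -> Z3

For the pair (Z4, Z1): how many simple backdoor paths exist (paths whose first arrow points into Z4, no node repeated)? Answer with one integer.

A backdoor path from Z4 to Z1 is any simple undirected path whose first edge points into Z4 (i.e. leaves Z4 via a parent).
Parents of Z4: {Z2, Z9}.
Enumerating:
  P1: Z4 <- Z2 -> Z7 -> Z1
  P2: Z4 <- Z2 -> Z1
  P3: Z4 <- Z2 -> Z3 <- Z1
That exhausts the simple backdoor paths. Count: 3.

3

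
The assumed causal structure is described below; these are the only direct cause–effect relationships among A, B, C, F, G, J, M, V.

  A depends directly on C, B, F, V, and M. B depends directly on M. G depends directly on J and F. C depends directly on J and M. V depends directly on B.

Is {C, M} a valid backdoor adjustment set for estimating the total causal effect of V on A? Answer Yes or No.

No

Backdoor paths from V to A (paths whose first edge points into V):
  P1: V <- B <- M -> C <- J -> G <- F -> A
  P2: V <- B <- M -> C -> A
  P3: V <- B <- M -> A
  P4: V <- B -> A
Condition 1 (no descendant of V in the set): holds — descendants of V are {A}; none are in {C, M}.
Condition 2 (every backdoor path blocked by {C, M}):
  P1: blocked at fork node M ∈ conditioning set.
  P2: blocked at fork node M ∈ conditioning set.
  P3: blocked at fork node M ∈ conditioning set.
  P4: open — no interior node is in the conditioning set.
{C, M} does not satisfy the backdoor criterion.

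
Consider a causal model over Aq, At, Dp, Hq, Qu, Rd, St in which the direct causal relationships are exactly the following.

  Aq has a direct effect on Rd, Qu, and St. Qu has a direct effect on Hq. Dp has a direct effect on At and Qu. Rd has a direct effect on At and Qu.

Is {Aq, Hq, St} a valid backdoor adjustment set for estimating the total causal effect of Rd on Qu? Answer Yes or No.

Backdoor paths from Rd to Qu (paths whose first edge points into Rd):
  P1: Rd <- Aq -> Qu
Condition 1 (no descendant of Rd in the set): FAILS — Hq is a descendant of Rd.
Condition 2 (every backdoor path blocked by {Aq, Hq, St}):
  P1: blocked at fork node Aq ∈ conditioning set.
{Aq, Hq, St} does not satisfy the backdoor criterion.

No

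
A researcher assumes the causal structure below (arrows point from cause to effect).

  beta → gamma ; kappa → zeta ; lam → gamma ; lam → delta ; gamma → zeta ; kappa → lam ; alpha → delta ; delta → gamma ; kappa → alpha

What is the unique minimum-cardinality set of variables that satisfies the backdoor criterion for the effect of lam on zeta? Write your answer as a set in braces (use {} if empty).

Variables eligible for adjustment (non-descendants of lam, excluding lam and zeta): {alpha, beta, kappa}.
Backdoor paths from lam to zeta:
  P1: lam <- kappa -> alpha -> delta -> gamma -> zeta
  P2: lam <- kappa -> zeta
The empty set is not sufficient: P1 (lam <- kappa -> alpha -> delta -> gamma -> zeta) has no collider blocking it and no conditioned non-collider, so it is open.
Try {kappa}:
  P1: blocked at fork node kappa ∈ conditioning set.
  P2: blocked at fork node kappa ∈ conditioning set.
{kappa} contains no descendant of lam and blocks every backdoor path.
No other singleton works — e.g. {beta} leaves P1 open — so {kappa} is the unique smallest valid adjustment set.

{kappa}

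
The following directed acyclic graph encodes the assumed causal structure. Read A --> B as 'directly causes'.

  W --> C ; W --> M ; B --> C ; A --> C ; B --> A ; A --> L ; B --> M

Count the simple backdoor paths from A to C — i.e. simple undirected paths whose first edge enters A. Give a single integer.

2

A backdoor path from A to C is any simple undirected path whose first edge points into A (i.e. leaves A via a parent).
Parents of A: {B}.
Enumerating:
  P1: A <- B -> M <- W -> C
  P2: A <- B -> C
That exhausts the simple backdoor paths. Count: 2.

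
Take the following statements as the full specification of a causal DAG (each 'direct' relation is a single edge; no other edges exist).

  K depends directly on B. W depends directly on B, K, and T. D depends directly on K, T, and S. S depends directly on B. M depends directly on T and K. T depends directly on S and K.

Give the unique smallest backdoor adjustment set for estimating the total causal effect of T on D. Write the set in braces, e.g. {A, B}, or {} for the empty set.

{K, S}

Variables eligible for adjustment (non-descendants of T, excluding T and D): {B, K, S}.
Backdoor paths from T to D:
  P1: T <- S <- B -> K -> D
  P2: T <- S <- B -> W <- K -> D
  P3: T <- S -> D
  P4: T <- K <- B -> S -> D
  P5: T <- K -> W <- B -> S -> D
  P6: T <- K -> D
The empty set is not sufficient: P1 (T <- S <- B -> K -> D) has no collider blocking it and no conditioned non-collider, so it is open.
Try {K, S}:
  P1: blocked at chain node S ∈ conditioning set.
  P2: blocked at chain node S ∈ conditioning set.
  P3: blocked at fork node S ∈ conditioning set.
  P4: blocked at chain node K ∈ conditioning set.
  P5: blocked at fork node K ∈ conditioning set.
  P6: blocked at fork node K ∈ conditioning set.
{K, S} contains no descendant of T and blocks every backdoor path.
Every element of {K, S} is needed (dropping K leaves P6 open; dropping S leaves P3 open), so no proper subset is valid.
Among all size-2 subsets of the eligible variables, only {K, S} blocks every backdoor path, so it is the unique smallest valid adjustment set.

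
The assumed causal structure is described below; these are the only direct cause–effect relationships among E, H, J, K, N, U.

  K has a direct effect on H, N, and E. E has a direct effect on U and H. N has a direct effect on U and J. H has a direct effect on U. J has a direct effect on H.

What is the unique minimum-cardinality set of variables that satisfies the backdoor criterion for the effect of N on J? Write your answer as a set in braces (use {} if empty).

Variables eligible for adjustment (non-descendants of N, excluding N and J): {E, K}.
Backdoor paths from N to J:
  P1: N <- K -> E -> H <- J
  P2: N <- K -> E -> U <- H <- J
  P3: N <- K -> H <- J
Each backdoor path contains an unconditioned collider, so every path is already blocked with the empty conditioning set:
  P1: blocked at collider H (neither it nor any descendant is in the conditioning set).
  P2: blocked at collider U (neither it nor any descendant is in the conditioning set).
  P3: blocked at collider H (neither it nor any descendant is in the conditioning set).
The empty set is therefore the unique smallest valid set.

{}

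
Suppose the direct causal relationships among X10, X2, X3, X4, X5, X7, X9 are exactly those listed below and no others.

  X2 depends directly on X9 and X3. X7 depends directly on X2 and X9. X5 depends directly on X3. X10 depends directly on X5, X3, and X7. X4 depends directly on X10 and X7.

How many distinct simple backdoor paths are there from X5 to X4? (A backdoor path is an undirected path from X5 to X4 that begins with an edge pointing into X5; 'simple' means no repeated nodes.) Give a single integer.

A backdoor path from X5 to X4 is any simple undirected path whose first edge points into X5 (i.e. leaves X5 via a parent).
Parents of X5: {X3}.
Enumerating:
  P1: X5 <- X3 -> X2 <- X9 -> X7 -> X10 -> X4
  P2: X5 <- X3 -> X2 <- X9 -> X7 -> X4
  P3: X5 <- X3 -> X2 -> X7 -> X10 -> X4
  P4: X5 <- X3 -> X2 -> X7 -> X4
  P5: X5 <- X3 -> X10 <- X7 -> X4
  P6: X5 <- X3 -> X10 -> X4
That exhausts the simple backdoor paths. Count: 6.

6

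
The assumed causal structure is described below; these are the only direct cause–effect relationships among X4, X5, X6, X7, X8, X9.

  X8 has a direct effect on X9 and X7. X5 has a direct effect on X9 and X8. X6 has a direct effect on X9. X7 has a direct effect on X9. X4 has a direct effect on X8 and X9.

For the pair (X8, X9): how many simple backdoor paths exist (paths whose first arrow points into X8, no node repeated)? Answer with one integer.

2

A backdoor path from X8 to X9 is any simple undirected path whose first edge points into X8 (i.e. leaves X8 via a parent).
Parents of X8: {X4, X5}.
Enumerating:
  P1: X8 <- X5 -> X9
  P2: X8 <- X4 -> X9
That exhausts the simple backdoor paths. Count: 2.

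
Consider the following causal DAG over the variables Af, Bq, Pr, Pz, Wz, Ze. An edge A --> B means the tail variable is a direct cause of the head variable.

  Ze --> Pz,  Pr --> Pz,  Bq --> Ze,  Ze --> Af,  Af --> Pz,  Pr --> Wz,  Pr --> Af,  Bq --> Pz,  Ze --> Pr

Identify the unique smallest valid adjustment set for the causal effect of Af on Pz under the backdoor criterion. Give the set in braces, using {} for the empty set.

{Pr, Ze}

Variables eligible for adjustment (non-descendants of Af, excluding Af and Pz): {Bq, Pr, Wz, Ze}.
Backdoor paths from Af to Pz:
  P1: Af <- Ze <- Bq -> Pz
  P2: Af <- Ze -> Pr -> Pz
  P3: Af <- Ze -> Pz
  P4: Af <- Pr <- Ze <- Bq -> Pz
  P5: Af <- Pr <- Ze -> Pz
  P6: Af <- Pr -> Pz
The empty set is not sufficient: P1 (Af <- Ze <- Bq -> Pz) has no collider blocking it and no conditioned non-collider, so it is open.
Try {Pr, Ze}:
  P1: blocked at chain node Ze ∈ conditioning set.
  P2: blocked at fork node Ze ∈ conditioning set.
  P3: blocked at fork node Ze ∈ conditioning set.
  P4: blocked at chain node Pr ∈ conditioning set.
  P5: blocked at chain node Pr ∈ conditioning set.
  P6: blocked at fork node Pr ∈ conditioning set.
{Pr, Ze} contains no descendant of Af and blocks every backdoor path.
Every element of {Pr, Ze} is needed (dropping Pr leaves P6 open; dropping Ze leaves P1 open), so no proper subset is valid.
Among all size-2 subsets of the eligible variables, only {Pr, Ze} blocks every backdoor path, so it is the unique smallest valid adjustment set.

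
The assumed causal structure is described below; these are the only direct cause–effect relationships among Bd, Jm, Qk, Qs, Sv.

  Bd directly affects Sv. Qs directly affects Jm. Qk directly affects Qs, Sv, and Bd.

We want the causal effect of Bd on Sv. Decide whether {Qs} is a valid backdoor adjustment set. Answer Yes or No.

No

Backdoor paths from Bd to Sv (paths whose first edge points into Bd):
  P1: Bd <- Qk -> Sv
Condition 1 (no descendant of Bd in the set): holds — descendants of Bd are {Sv}; none are in {Qs}.
Condition 2 (every backdoor path blocked by {Qs}):
  P1: open — no interior node is in the conditioning set.
{Qs} does not satisfy the backdoor criterion.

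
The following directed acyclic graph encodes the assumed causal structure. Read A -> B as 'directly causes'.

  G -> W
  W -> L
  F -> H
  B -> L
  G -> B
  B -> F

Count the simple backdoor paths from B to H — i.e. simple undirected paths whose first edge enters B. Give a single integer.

0

A backdoor path from B to H is any simple undirected path whose first edge points into B (i.e. leaves B via a parent).
Parents of B: {G}.
No simple path from any parent of B reaches H without revisiting B, so there are no backdoor paths.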